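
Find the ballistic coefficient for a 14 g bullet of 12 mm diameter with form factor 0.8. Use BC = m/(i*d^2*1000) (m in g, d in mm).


BC = m/(i*d^2*1000) = 14/(0.8 * 12^2 * 1000) = 0.0001215

0.0001215


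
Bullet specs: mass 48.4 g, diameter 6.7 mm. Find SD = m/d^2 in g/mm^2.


SD = m/d^2 = 48.4/6.7^2 = 1.078 g/mm^2

1.078 g/mm^2


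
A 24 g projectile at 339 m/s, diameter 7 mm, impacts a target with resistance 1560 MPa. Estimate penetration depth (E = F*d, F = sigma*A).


A = pi*(d/2)^2 = pi*(7/2)^2 = 38.4845 mm^2
E = 0.5*m*v^2 = 0.5*0.024*339^2 = 1379.05 J
depth = E/(sigma*A) = 1379.05 J / (1560 MPa * 38.4845 mm^2) = 1379.05/(1560 * 38.4845) m = 0.0229705 m ≈ 22.97 mm

22.97 mm


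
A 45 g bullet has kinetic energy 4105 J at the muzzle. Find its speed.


v = sqrt(2*E/m) = sqrt(2*4105/0.045) = 427.1 m/s

427.1 m/s


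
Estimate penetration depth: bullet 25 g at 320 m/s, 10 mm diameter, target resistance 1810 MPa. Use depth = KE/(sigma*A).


A = pi*(d/2)^2 = pi*(10/2)^2 = 78.5398 mm^2
E = 0.5*m*v^2 = 0.5*0.025*320^2 = 1280 J
depth = E/(sigma*A) = 1280 J / (1810 MPa * 78.5398 mm^2) = 1280/(1810 * 78.5398) m = 0.00900412 m ≈ 9.004 mm

9.004 mm


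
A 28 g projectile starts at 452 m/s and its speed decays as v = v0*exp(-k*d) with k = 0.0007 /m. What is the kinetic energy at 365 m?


v = v0*exp(-k*d) = 452*exp(-0.0007*365) = 350.087 m/s
E = 0.5*m*v^2 = 0.5*0.028*350.087^2 = 1716 J

1716 J


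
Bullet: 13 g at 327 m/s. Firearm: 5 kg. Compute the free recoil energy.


v_r = m_p*v_p/m_gun = 0.013*327/5 = 0.8502 m/s, E_r = 0.5*m_gun*v_r^2 = 0.5*5*0.8502^2 = 1.807 J

1.807 J


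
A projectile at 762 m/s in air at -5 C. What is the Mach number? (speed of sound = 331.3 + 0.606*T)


a = 331.3 + 0.606*(-5) = 328.27 m/s
M = v/a = 762/328.27 = 2.321

2.321


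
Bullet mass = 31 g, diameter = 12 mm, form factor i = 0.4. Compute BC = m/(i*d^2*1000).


BC = m/(i*d^2*1000) = 31/(0.4 * 12^2 * 1000) = 0.0005382

0.0005382


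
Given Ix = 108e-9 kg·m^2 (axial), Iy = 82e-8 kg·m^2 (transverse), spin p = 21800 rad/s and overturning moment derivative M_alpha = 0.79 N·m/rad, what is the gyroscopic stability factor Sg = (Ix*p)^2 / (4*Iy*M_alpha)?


Sg = Ix^2 * p^2 / (4 * Iy * M_alpha) = (108e-9)^2 * 21800^2 / (4 * 82e-8 * 0.79) = 2.139

2.139


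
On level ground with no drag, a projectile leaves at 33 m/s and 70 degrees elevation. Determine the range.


R = v0^2 * sin(2*theta) / g = 33^2 * sin(2*70°) / 9.81 = 71.36 m

71.36 m


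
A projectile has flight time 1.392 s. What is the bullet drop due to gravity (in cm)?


drop = 0.5*g*t^2 = 0.5*9.81*1.392^2 = 9.50424 m ≈ 950.4 cm

950.4 cm


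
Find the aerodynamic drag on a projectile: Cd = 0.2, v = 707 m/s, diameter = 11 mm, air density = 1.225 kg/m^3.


A = pi*(d/2)^2 = pi*(11/2000)^2 = 9.50332e-05 m^2
Fd = 0.5*Cd*rho*A*v^2 = 0.5*0.2*1.225*9.50332e-05*707^2 = 5.819 N

5.819 N


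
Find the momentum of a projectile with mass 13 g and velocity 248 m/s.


p = m*v = 0.013*248 = 3.224 kg·m/s

3.224 kg·m/s


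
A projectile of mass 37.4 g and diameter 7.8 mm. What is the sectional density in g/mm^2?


SD = m/d^2 = 37.4/7.8^2 = 0.6147 g/mm^2

0.6147 g/mm^2


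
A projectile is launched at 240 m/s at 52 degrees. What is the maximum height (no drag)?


H = (v0*sin(theta))^2 / (2g) = (240*sin(52°))^2 / (2*9.81) = 1823 m

1823 m


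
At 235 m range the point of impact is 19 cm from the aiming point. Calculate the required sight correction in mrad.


1 mrad subtends 1 cm per 10 m of range, so adj = error_cm / (dist_m / 10) = 19 / (235/10) = 0.8085 mrad

0.8085 mrad


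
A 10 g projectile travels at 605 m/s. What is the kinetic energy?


E = 0.5*m*v^2 = 0.5*0.01*605^2 = 1830 J

1830 J


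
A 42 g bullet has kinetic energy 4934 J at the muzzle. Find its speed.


v = sqrt(2*E/m) = sqrt(2*4934/0.042) = 484.7 m/s

484.7 m/s


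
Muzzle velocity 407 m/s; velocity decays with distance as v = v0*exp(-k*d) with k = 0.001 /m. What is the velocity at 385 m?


v = v0*exp(-k*d) = 407*exp(-0.001*385) = 276.9 m/s

276.9 m/s


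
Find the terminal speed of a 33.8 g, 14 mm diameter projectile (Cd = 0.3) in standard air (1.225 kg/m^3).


A = pi*(d/2)^2 = pi*(14/2000)^2 = 1.53938e-04 m^2
vt = sqrt(2mg/(Cd*rho*A)) = sqrt(2*0.0338*9.81/(0.3 * 1.225 * 1.53938e-04)) = 108.3 m/s

108.3 m/s


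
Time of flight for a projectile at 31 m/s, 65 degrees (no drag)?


T = 2*v0*sin(theta)/g = 2*31*sin(65°)/9.81 = 5.728 s

5.728 s


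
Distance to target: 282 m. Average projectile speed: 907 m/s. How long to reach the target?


t = d/v = 282/907 = 0.3109 s

0.3109 s


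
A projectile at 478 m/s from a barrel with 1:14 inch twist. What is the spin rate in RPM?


twist_m = 14*0.0254 = 0.3556 m
spin = v/twist = 478/0.3556 = 1344.207 rev/s
RPM = spin*60 = 1344.207*60 ≈ 80652 RPM

80652 RPM


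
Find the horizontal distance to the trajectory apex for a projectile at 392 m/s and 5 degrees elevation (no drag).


R = v0^2*sin(2*theta)/g = 392^2*sin(2*5°)/9.81 = 2720.03 m
apex_dist = R/2 = 2720.03/2 = 1360 m

1360 m


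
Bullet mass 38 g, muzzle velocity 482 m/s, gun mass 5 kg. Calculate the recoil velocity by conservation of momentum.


v_recoil = m_p * v_p / m_gun = 0.038 * 482 / 5 = 3.663 m/s

3.663 m/s


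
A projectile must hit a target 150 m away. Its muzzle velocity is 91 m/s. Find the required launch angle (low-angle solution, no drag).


sin(2*theta) = R*g/v0^2 = 150*9.81/91^2 = 0.177696, theta = arcsin(0.177696)/2 = 5.118°

5.118 degrees


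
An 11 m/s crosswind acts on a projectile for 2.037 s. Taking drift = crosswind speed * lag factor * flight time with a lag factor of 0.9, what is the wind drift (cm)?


drift = v_wind * lag * t = 11 * 0.9 * 2.037 = 20.1663 m ≈ 2017 cm

2017 cm


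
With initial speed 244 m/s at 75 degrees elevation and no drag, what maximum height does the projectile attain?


H = (v0*sin(theta))^2 / (2g) = (244*sin(75°))^2 / (2*9.81) = 2831 m

2831 m


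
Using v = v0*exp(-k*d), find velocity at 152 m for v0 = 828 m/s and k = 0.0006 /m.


v = v0*exp(-k*d) = 828*exp(-0.0006*152) = 755.8 m/s

755.8 m/s


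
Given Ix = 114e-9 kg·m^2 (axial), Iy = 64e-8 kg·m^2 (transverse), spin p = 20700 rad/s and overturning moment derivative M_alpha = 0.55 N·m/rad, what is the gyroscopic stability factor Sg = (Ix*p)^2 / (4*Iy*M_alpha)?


Sg = Ix^2 * p^2 / (4 * Iy * M_alpha) = (114e-9)^2 * 20700^2 / (4 * 64e-8 * 0.55) = 3.955

3.955


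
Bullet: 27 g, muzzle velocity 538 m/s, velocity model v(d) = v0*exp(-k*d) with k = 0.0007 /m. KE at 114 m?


v = v0*exp(-k*d) = 538*exp(-0.0007*114) = 496.736 m/s
E = 0.5*m*v^2 = 0.5*0.027*496.736^2 = 3331 J

3331 J


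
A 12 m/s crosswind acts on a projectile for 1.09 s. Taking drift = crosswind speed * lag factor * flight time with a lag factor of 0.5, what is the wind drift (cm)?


drift = v_wind * lag * t = 12 * 0.5 * 1.09 = 6.54 m ≈ 654 cm

654 cm


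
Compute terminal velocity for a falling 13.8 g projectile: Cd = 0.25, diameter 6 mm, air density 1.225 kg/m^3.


A = pi*(d/2)^2 = pi*(6/2000)^2 = 2.82743e-05 m^2
vt = sqrt(2mg/(Cd*rho*A)) = sqrt(2*0.0138*9.81/(0.25 * 1.225 * 2.82743e-05)) = 176.8 m/s

176.8 m/s


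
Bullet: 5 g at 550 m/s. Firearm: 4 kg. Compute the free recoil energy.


v_r = m_p*v_p/m_gun = 0.005*550/4 = 0.6875 m/s, E_r = 0.5*m_gun*v_r^2 = 0.5*4*0.6875^2 = 0.9453 J

0.9453 J


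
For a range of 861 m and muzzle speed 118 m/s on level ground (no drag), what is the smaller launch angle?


sin(2*theta) = R*g/v0^2 = 861*9.81/118^2 = 0.606608, theta = arcsin(0.606608)/2 = 18.67°

18.67 degrees


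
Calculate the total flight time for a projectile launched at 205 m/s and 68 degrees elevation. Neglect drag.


T = 2*v0*sin(theta)/g = 2*205*sin(68°)/9.81 = 38.75 s

38.75 s


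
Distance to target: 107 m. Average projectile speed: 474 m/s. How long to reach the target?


t = d/v = 107/474 = 0.2257 s

0.2257 s


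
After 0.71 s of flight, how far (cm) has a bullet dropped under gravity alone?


drop = 0.5*g*t^2 = 0.5*9.81*0.71^2 = 2.47261 m ≈ 247.3 cm

247.3 cm


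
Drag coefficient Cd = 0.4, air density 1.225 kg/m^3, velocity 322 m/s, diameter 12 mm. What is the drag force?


A = pi*(d/2)^2 = pi*(12/2000)^2 = 1.13097e-04 m^2
Fd = 0.5*Cd*rho*A*v^2 = 0.5*0.4*1.225*1.13097e-04*322^2 = 2.873 N

2.873 N


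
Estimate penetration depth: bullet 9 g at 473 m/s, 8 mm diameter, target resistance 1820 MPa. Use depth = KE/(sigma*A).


A = pi*(d/2)^2 = pi*(8/2)^2 = 50.2655 mm^2
E = 0.5*m*v^2 = 0.5*0.009*473^2 = 1006.78 J
depth = E/(sigma*A) = 1006.78 J / (1820 MPa * 50.2655 mm^2) = 1006.78/(1820 * 50.2655) m = 0.0110051 m ≈ 11.01 mm

11.01 mm


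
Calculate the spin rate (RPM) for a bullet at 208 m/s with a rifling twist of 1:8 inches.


twist_m = 8*0.0254 = 0.2032 m
spin = v/twist = 208/0.2032 = 1023.622 rev/s
RPM = spin*60 = 1023.622*60 ≈ 61417 RPM

61417 RPM


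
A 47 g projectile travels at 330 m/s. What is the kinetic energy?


E = 0.5*m*v^2 = 0.5*0.047*330^2 = 2559 J

2559 J


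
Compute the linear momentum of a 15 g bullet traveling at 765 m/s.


p = m*v = 0.015*765 = 11.47 kg·m/s

11.47 kg·m/s


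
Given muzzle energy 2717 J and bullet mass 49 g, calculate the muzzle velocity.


v = sqrt(2*E/m) = sqrt(2*2717/0.049) = 333 m/s

333 m/s


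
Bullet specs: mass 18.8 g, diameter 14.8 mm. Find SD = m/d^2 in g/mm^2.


SD = m/d^2 = 18.8/14.8^2 = 0.08583 g/mm^2

0.08583 g/mm^2


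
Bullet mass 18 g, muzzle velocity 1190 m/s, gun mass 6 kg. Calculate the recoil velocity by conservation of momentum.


v_recoil = m_p * v_p / m_gun = 0.018 * 1190 / 6 = 3.57 m/s

3.57 m/s


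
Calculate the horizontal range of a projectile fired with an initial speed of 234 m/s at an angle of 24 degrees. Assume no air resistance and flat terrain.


R = v0^2 * sin(2*theta) / g = 234^2 * sin(2*24°) / 9.81 = 4148 m

4148 m


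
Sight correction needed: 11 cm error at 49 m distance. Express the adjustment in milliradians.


1 mrad subtends 1 cm per 10 m of range, so adj = error_cm / (dist_m / 10) = 11 / (49/10) = 2.245 mrad

2.245 mrad


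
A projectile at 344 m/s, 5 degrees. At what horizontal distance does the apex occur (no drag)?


R = v0^2*sin(2*theta)/g = 344^2*sin(2*5°)/9.81 = 2094.68 m
apex_dist = R/2 = 2094.68/2 = 1047 m

1047 m


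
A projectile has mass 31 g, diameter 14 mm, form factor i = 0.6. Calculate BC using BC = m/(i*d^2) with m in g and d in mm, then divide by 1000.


BC = m/(i*d^2*1000) = 31/(0.6 * 14^2 * 1000) = 0.0002636

0.0002636


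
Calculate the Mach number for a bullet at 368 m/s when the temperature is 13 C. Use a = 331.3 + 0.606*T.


a = 331.3 + 0.606*(13) = 339.178 m/s
M = v/a = 368/339.178 = 1.085

1.085


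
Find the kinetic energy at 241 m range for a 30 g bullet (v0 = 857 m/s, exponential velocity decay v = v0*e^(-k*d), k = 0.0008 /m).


v = v0*exp(-k*d) = 857*exp(-0.0008*241) = 706.722 m/s
E = 0.5*m*v^2 = 0.5*0.03*706.722^2 = 7492 J

7492 J


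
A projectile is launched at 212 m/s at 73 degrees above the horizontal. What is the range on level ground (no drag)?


R = v0^2 * sin(2*theta) / g = 212^2 * sin(2*73°) / 9.81 = 2562 m

2562 m


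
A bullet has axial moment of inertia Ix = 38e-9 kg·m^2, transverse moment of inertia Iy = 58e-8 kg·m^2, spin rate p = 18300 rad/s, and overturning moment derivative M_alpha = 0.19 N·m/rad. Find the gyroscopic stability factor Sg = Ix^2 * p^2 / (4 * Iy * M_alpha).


Sg = Ix^2 * p^2 / (4 * Iy * M_alpha) = (38e-9)^2 * 18300^2 / (4 * 58e-8 * 0.19) = 1.097

1.097


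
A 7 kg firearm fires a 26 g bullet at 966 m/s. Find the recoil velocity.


v_recoil = m_p * v_p / m_gun = 0.026 * 966 / 7 = 3.588 m/s

3.588 m/s


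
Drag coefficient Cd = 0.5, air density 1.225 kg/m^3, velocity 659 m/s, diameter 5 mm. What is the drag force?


A = pi*(d/2)^2 = pi*(5/2000)^2 = 1.96350e-05 m^2
Fd = 0.5*Cd*rho*A*v^2 = 0.5*0.5*1.225*1.96350e-05*659^2 = 2.611 N

2.611 N


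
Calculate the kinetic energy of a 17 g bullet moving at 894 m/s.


E = 0.5*m*v^2 = 0.5*0.017*894^2 = 6794 J

6794 J


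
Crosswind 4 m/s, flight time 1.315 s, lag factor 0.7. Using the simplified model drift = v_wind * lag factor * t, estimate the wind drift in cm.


drift = v_wind * lag * t = 4 * 0.7 * 1.315 = 3.682 m ≈ 368.2 cm

368.2 cm


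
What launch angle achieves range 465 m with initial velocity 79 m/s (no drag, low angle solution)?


sin(2*theta) = R*g/v0^2 = 465*9.81/79^2 = 0.730917, theta = arcsin(0.730917)/2 = 23.48°

23.48 degrees


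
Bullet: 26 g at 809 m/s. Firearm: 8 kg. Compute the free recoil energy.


v_r = m_p*v_p/m_gun = 0.026*809/8 = 2.62925 m/s, E_r = 0.5*m_gun*v_r^2 = 0.5*8*2.62925^2 = 27.65 J

27.65 J


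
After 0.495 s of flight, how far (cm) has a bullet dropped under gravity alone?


drop = 0.5*g*t^2 = 0.5*9.81*0.495^2 = 1.20185 m ≈ 120.2 cm

120.2 cm


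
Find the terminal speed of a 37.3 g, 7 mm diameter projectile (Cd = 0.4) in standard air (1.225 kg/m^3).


A = pi*(d/2)^2 = pi*(7/2000)^2 = 3.84845e-05 m^2
vt = sqrt(2mg/(Cd*rho*A)) = sqrt(2*0.0373*9.81/(0.4 * 1.225 * 3.84845e-05)) = 197 m/s

197 m/s


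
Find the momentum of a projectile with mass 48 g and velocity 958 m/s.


p = m*v = 0.048*958 = 45.98 kg·m/s

45.98 kg·m/s


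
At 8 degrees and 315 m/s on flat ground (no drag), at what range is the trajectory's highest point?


R = v0^2*sin(2*theta)/g = 315^2*sin(2*8°)/9.81 = 2787.98 m
apex_dist = R/2 = 2787.98/2 = 1394 m

1394 m


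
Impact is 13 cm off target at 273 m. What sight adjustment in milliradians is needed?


1 mrad subtends 1 cm per 10 m of range, so adj = error_cm / (dist_m / 10) = 13 / (273/10) = 0.4762 mrad

0.4762 mrad


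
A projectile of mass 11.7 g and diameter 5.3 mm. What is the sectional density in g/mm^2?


SD = m/d^2 = 11.7/5.3^2 = 0.4165 g/mm^2

0.4165 g/mm^2


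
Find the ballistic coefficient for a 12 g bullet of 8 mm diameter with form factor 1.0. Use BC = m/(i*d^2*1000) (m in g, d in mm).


BC = m/(i*d^2*1000) = 12/(1.0 * 8^2 * 1000) = 0.0001875

0.0001875


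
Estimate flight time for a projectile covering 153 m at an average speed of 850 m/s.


t = d/v = 153/850 = 0.18 s

0.18 s


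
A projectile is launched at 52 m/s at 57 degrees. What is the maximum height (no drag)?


H = (v0*sin(theta))^2 / (2g) = (52*sin(57°))^2 / (2*9.81) = 96.94 m

96.94 m


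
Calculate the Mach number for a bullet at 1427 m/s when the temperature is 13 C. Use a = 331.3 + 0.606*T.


a = 331.3 + 0.606*(13) = 339.178 m/s
M = v/a = 1427/339.178 = 4.207

4.207


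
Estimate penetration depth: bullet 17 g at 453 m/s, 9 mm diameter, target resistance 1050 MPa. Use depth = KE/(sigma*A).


A = pi*(d/2)^2 = pi*(9/2)^2 = 63.6173 mm^2
E = 0.5*m*v^2 = 0.5*0.017*453^2 = 1744.28 J
depth = E/(sigma*A) = 1744.28 J / (1050 MPa * 63.6173 mm^2) = 1744.28/(1050 * 63.6173) m = 0.0261127 m ≈ 26.11 mm

26.11 mm


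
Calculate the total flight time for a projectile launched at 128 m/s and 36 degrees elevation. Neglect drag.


T = 2*v0*sin(theta)/g = 2*128*sin(36°)/9.81 = 15.34 s

15.34 s


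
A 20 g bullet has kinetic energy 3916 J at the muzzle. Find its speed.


v = sqrt(2*E/m) = sqrt(2*3916/0.02) = 625.8 m/s

625.8 m/s


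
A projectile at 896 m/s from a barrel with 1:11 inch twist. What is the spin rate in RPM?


twist_m = 11*0.0254 = 0.2794 m
spin = v/twist = 896/0.2794 = 3206.872 rev/s
RPM = spin*60 = 3206.872*60 ≈ 192412 RPM

192412 RPM


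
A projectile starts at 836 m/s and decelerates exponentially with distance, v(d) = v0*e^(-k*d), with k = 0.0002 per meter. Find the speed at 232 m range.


v = v0*exp(-k*d) = 836*exp(-0.0002*232) = 798.1 m/s

798.1 m/s


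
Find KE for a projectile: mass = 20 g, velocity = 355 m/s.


E = 0.5*m*v^2 = 0.5*0.02*355^2 = 1260 J

1260 J


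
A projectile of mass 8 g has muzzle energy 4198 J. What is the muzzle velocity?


v = sqrt(2*E/m) = sqrt(2*4198/0.008) = 1024 m/s

1024 m/s


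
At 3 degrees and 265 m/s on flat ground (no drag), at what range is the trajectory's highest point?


R = v0^2*sin(2*theta)/g = 265^2*sin(2*3°)/9.81 = 748.268 m
apex_dist = R/2 = 748.268/2 = 374.1 m

374.1 m


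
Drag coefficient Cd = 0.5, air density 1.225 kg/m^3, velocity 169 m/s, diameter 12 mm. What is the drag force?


A = pi*(d/2)^2 = pi*(12/2000)^2 = 1.13097e-04 m^2
Fd = 0.5*Cd*rho*A*v^2 = 0.5*0.5*1.225*1.13097e-04*169^2 = 0.9892 N

0.9892 N


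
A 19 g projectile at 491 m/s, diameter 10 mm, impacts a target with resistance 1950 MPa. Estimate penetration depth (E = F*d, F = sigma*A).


A = pi*(d/2)^2 = pi*(10/2)^2 = 78.5398 mm^2
E = 0.5*m*v^2 = 0.5*0.019*491^2 = 2290.27 J
depth = E/(sigma*A) = 2290.27 J / (1950 MPa * 78.5398 mm^2) = 2290.27/(1950 * 78.5398) m = 0.0149542 m ≈ 14.95 mm

14.95 mm


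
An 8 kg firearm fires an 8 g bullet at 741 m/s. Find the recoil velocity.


v_recoil = m_p * v_p / m_gun = 0.008 * 741 / 8 = 0.741 m/s

0.741 m/s


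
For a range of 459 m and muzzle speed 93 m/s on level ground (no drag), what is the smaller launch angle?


sin(2*theta) = R*g/v0^2 = 459*9.81/93^2 = 0.520614, theta = arcsin(0.520614)/2 = 15.69°

15.69 degrees


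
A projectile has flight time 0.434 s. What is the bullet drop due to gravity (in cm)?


drop = 0.5*g*t^2 = 0.5*9.81*0.434^2 = 0.923886 m ≈ 92.39 cm

92.39 cm


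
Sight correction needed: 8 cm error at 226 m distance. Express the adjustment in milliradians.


1 mrad subtends 1 cm per 10 m of range, so adj = error_cm / (dist_m / 10) = 8 / (226/10) = 0.354 mrad

0.354 mrad


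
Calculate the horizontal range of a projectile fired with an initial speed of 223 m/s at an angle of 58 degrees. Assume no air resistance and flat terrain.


R = v0^2 * sin(2*theta) / g = 223^2 * sin(2*58°) / 9.81 = 4556 m

4556 m


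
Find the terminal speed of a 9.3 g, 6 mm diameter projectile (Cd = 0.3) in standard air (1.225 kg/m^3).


A = pi*(d/2)^2 = pi*(6/2000)^2 = 2.82743e-05 m^2
vt = sqrt(2mg/(Cd*rho*A)) = sqrt(2*0.0093*9.81/(0.3 * 1.225 * 2.82743e-05)) = 132.5 m/s

132.5 m/s


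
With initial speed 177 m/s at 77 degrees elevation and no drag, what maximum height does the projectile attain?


H = (v0*sin(theta))^2 / (2g) = (177*sin(77°))^2 / (2*9.81) = 1516 m

1516 m


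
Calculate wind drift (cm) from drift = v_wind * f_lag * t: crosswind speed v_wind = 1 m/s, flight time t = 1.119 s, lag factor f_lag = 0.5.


drift = v_wind * lag * t = 1 * 0.5 * 1.119 = 0.5595 m ≈ 55.95 cm

55.95 cm


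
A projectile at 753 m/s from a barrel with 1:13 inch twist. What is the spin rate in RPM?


twist_m = 13*0.0254 = 0.3302 m
spin = v/twist = 753/0.3302 = 2280.436 rev/s
RPM = spin*60 = 2280.436*60 ≈ 136826 RPM

136826 RPM


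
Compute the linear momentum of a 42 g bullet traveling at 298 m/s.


p = m*v = 0.042*298 = 12.52 kg·m/s

12.52 kg·m/s


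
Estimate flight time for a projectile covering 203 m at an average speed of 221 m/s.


t = d/v = 203/221 = 0.9186 s

0.9186 s


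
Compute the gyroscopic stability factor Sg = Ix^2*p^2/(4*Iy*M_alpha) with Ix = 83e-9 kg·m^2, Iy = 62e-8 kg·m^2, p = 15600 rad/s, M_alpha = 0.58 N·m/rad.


Sg = Ix^2 * p^2 / (4 * Iy * M_alpha) = (83e-9)^2 * 15600^2 / (4 * 62e-8 * 0.58) = 1.166

1.166


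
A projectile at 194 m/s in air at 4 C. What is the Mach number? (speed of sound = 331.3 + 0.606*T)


a = 331.3 + 0.606*(4) = 333.724 m/s
M = v/a = 194/333.724 = 0.5813

0.5813


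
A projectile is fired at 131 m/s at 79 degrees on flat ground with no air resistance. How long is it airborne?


T = 2*v0*sin(theta)/g = 2*131*sin(79°)/9.81 = 26.22 s

26.22 s


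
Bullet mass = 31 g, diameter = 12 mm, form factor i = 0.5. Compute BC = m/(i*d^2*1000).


BC = m/(i*d^2*1000) = 31/(0.5 * 12^2 * 1000) = 0.0004306

0.0004306


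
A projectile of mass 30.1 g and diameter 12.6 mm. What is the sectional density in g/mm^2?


SD = m/d^2 = 30.1/12.6^2 = 0.1896 g/mm^2

0.1896 g/mm^2


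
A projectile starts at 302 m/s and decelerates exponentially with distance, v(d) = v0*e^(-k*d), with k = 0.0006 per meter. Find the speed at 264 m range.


v = v0*exp(-k*d) = 302*exp(-0.0006*264) = 257.8 m/s

257.8 m/s


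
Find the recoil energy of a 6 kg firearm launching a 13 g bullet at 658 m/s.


v_r = m_p*v_p/m_gun = 0.013*658/6 = 1.42567 m/s, E_r = 0.5*m_gun*v_r^2 = 0.5*6*1.42567^2 = 6.098 J

6.098 J


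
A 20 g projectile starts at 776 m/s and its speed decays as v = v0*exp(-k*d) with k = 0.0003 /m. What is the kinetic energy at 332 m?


v = v0*exp(-k*d) = 776*exp(-0.0003*332) = 702.435 m/s
E = 0.5*m*v^2 = 0.5*0.02*702.435^2 = 4934 J

4934 J


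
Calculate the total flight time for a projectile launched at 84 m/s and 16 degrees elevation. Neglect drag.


T = 2*v0*sin(theta)/g = 2*84*sin(16°)/9.81 = 4.72 s

4.72 s


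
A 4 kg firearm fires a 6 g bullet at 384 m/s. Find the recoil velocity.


v_recoil = m_p * v_p / m_gun = 0.006 * 384 / 4 = 0.576 m/s

0.576 m/s


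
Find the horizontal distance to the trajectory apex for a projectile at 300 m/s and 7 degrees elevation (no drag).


R = v0^2*sin(2*theta)/g = 300^2*sin(2*7°)/9.81 = 2219.47 m
apex_dist = R/2 = 2219.47/2 = 1110 m

1110 m


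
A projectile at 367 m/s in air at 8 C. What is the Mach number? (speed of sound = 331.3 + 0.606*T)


a = 331.3 + 0.606*(8) = 336.148 m/s
M = v/a = 367/336.148 = 1.092

1.092


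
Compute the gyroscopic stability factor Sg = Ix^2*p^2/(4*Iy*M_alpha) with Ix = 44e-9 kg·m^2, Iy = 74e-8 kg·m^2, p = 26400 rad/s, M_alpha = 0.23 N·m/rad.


Sg = Ix^2 * p^2 / (4 * Iy * M_alpha) = (44e-9)^2 * 26400^2 / (4 * 74e-8 * 0.23) = 1.982

1.982


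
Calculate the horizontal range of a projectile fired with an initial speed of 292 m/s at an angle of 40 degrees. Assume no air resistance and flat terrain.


R = v0^2 * sin(2*theta) / g = 292^2 * sin(2*40°) / 9.81 = 8559 m

8559 m


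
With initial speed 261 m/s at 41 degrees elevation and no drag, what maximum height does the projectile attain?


H = (v0*sin(theta))^2 / (2g) = (261*sin(41°))^2 / (2*9.81) = 1494 m

1494 m


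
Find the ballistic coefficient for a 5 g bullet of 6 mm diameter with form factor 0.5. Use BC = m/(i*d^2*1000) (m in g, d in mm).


BC = m/(i*d^2*1000) = 5/(0.5 * 6^2 * 1000) = 0.0002778

0.0002778


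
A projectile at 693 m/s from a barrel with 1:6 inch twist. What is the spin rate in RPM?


twist_m = 6*0.0254 = 0.1524 m
spin = v/twist = 693/0.1524 = 4547.244 rev/s
RPM = spin*60 = 4547.244*60 ≈ 272835 RPM

272835 RPM


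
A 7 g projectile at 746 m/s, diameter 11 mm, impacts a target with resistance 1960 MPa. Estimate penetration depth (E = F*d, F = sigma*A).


A = pi*(d/2)^2 = pi*(11/2)^2 = 95.0332 mm^2
E = 0.5*m*v^2 = 0.5*0.007*746^2 = 1947.81 J
depth = E/(sigma*A) = 1947.81 J / (1960 MPa * 95.0332 mm^2) = 1947.81/(1960 * 95.0332) m = 0.0104572 m ≈ 10.46 mm

10.46 mm


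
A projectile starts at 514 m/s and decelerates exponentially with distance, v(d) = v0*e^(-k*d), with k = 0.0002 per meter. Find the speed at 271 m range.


v = v0*exp(-k*d) = 514*exp(-0.0002*271) = 486.9 m/s

486.9 m/s


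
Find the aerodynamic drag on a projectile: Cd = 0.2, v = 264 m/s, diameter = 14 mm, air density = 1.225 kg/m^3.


A = pi*(d/2)^2 = pi*(14/2000)^2 = 1.53938e-04 m^2
Fd = 0.5*Cd*rho*A*v^2 = 0.5*0.2*1.225*1.53938e-04*264^2 = 1.314 N

1.314 N


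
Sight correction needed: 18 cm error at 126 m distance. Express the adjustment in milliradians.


1 mrad subtends 1 cm per 10 m of range, so adj = error_cm / (dist_m / 10) = 18 / (126/10) = 1.429 mrad

1.429 mrad


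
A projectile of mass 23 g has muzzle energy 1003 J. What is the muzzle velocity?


v = sqrt(2*E/m) = sqrt(2*1003/0.023) = 295.3 m/s

295.3 m/s


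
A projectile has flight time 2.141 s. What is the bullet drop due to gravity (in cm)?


drop = 0.5*g*t^2 = 0.5*9.81*2.141^2 = 22.4839 m ≈ 2248 cm

2248 cm


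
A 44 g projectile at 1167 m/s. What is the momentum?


p = m*v = 0.044*1167 = 51.35 kg·m/s

51.35 kg·m/s


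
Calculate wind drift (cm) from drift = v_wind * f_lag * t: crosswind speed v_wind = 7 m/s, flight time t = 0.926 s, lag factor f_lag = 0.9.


drift = v_wind * lag * t = 7 * 0.9 * 0.926 = 5.8338 m ≈ 583.4 cm

583.4 cm


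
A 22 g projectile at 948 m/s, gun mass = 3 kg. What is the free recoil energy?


v_r = m_p*v_p/m_gun = 0.022*948/3 = 6.952 m/s, E_r = 0.5*m_gun*v_r^2 = 0.5*3*6.952^2 = 72.5 J

72.5 J


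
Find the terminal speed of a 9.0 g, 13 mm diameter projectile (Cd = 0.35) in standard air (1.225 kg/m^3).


A = pi*(d/2)^2 = pi*(13/2000)^2 = 1.32732e-04 m^2
vt = sqrt(2mg/(Cd*rho*A)) = sqrt(2*0.009*9.81/(0.35 * 1.225 * 1.32732e-04)) = 55.7 m/s

55.7 m/s


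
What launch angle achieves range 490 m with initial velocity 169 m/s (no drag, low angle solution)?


sin(2*theta) = R*g/v0^2 = 490*9.81/169^2 = 0.168303, theta = arcsin(0.168303)/2 = 4.845°

4.845 degrees


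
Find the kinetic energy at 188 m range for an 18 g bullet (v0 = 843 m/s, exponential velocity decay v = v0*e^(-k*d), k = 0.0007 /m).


v = v0*exp(-k*d) = 843*exp(-0.0007*188) = 739.051 m/s
E = 0.5*m*v^2 = 0.5*0.018*739.051^2 = 4916 J

4916 J


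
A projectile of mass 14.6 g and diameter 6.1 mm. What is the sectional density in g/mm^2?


SD = m/d^2 = 14.6/6.1^2 = 0.3924 g/mm^2

0.3924 g/mm^2


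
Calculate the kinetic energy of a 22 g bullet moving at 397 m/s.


E = 0.5*m*v^2 = 0.5*0.022*397^2 = 1734 J

1734 J


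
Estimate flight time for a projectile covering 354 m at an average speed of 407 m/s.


t = d/v = 354/407 = 0.8698 s

0.8698 s


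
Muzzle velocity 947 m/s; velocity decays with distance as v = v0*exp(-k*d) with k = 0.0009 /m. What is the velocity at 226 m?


v = v0*exp(-k*d) = 947*exp(-0.0009*226) = 772.7 m/s

772.7 m/s


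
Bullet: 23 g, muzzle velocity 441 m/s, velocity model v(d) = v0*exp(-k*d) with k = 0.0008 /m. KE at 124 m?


v = v0*exp(-k*d) = 441*exp(-0.0008*124) = 399.353 m/s
E = 0.5*m*v^2 = 0.5*0.023*399.353^2 = 1834 J

1834 J


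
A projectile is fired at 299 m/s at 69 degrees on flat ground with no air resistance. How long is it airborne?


T = 2*v0*sin(theta)/g = 2*299*sin(69°)/9.81 = 56.91 s

56.91 s


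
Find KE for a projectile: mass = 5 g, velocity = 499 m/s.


E = 0.5*m*v^2 = 0.5*0.005*499^2 = 622.5 J

622.5 J


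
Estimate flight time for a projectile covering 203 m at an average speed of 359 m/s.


t = d/v = 203/359 = 0.5655 s

0.5655 s


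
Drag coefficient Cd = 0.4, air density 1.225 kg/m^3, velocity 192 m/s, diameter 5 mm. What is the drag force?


A = pi*(d/2)^2 = pi*(5/2000)^2 = 1.96350e-05 m^2
Fd = 0.5*Cd*rho*A*v^2 = 0.5*0.4*1.225*1.96350e-05*192^2 = 0.1773 N

0.1773 N


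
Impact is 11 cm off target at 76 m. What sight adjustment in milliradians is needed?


1 mrad subtends 1 cm per 10 m of range, so adj = error_cm / (dist_m / 10) = 11 / (76/10) = 1.447 mrad

1.447 mrad


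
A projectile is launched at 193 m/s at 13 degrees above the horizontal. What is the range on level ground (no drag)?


R = v0^2 * sin(2*theta) / g = 193^2 * sin(2*13°) / 9.81 = 1665 m

1665 m


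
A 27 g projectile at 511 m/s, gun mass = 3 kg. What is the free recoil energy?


v_r = m_p*v_p/m_gun = 0.027*511/3 = 4.599 m/s, E_r = 0.5*m_gun*v_r^2 = 0.5*3*4.599^2 = 31.73 J

31.73 J


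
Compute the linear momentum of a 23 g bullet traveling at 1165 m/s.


p = m*v = 0.023*1165 = 26.79 kg·m/s

26.79 kg·m/s


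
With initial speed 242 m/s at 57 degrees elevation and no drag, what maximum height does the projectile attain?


H = (v0*sin(theta))^2 / (2g) = (242*sin(57°))^2 / (2*9.81) = 2099 m

2099 m


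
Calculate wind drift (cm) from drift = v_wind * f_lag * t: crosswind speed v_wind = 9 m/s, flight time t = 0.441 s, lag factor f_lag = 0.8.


drift = v_wind * lag * t = 9 * 0.8 * 0.441 = 3.1752 m ≈ 317.5 cm

317.5 cm


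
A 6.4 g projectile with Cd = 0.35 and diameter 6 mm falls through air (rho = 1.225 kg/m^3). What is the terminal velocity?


A = pi*(d/2)^2 = pi*(6/2000)^2 = 2.82743e-05 m^2
vt = sqrt(2mg/(Cd*rho*A)) = sqrt(2*0.0064*9.81/(0.35 * 1.225 * 2.82743e-05)) = 101.8 m/s

101.8 m/s


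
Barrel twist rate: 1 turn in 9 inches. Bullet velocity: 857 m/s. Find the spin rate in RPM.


twist_m = 9*0.0254 = 0.2286 m
spin = v/twist = 857/0.2286 = 3748.906 rev/s
RPM = spin*60 = 3748.906*60 ≈ 224934 RPM

224934 RPM


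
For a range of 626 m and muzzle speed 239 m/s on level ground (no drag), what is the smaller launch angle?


sin(2*theta) = R*g/v0^2 = 626*9.81/239^2 = 0.10751, theta = arcsin(0.10751)/2 = 3.086°

3.086 degrees


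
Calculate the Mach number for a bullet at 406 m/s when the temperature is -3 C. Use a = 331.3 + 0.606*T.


a = 331.3 + 0.606*(-3) = 329.482 m/s
M = v/a = 406/329.482 = 1.232

1.232


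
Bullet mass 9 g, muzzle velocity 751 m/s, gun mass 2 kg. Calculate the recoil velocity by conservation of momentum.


v_recoil = m_p * v_p / m_gun = 0.009 * 751 / 2 = 3.379 m/s

3.379 m/s


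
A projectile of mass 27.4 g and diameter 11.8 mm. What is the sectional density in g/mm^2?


SD = m/d^2 = 27.4/11.8^2 = 0.1968 g/mm^2

0.1968 g/mm^2


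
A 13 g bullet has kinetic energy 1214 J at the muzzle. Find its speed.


v = sqrt(2*E/m) = sqrt(2*1214/0.013) = 432.2 m/s

432.2 m/s


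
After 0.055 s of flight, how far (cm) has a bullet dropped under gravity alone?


drop = 0.5*g*t^2 = 0.5*9.81*0.055^2 = 0.0148376 m ≈ 1.484 cm

1.484 cm


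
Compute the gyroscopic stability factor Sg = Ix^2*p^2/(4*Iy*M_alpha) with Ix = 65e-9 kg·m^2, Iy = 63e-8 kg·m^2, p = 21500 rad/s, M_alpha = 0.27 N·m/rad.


Sg = Ix^2 * p^2 / (4 * Iy * M_alpha) = (65e-9)^2 * 21500^2 / (4 * 63e-8 * 0.27) = 2.87

2.87


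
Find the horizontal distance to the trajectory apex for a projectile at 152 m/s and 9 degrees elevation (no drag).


R = v0^2*sin(2*theta)/g = 152^2*sin(2*9°)/9.81 = 727.781 m
apex_dist = R/2 = 727.781/2 = 363.9 m

363.9 m


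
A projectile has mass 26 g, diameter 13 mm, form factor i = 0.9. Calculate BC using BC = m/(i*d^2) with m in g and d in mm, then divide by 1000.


BC = m/(i*d^2*1000) = 26/(0.9 * 13^2 * 1000) = 0.0001709

0.0001709


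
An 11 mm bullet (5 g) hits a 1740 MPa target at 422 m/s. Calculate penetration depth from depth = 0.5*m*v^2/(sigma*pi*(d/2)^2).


A = pi*(d/2)^2 = pi*(11/2)^2 = 95.0332 mm^2
E = 0.5*m*v^2 = 0.5*0.005*422^2 = 445.21 J
depth = E/(sigma*A) = 445.21 J / (1740 MPa * 95.0332 mm^2) = 445.21/(1740 * 95.0332) m = 0.00269241 m ≈ 2.692 mm

2.692 mm


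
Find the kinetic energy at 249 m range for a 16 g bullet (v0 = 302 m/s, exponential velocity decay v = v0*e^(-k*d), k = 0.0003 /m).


v = v0*exp(-k*d) = 302*exp(-0.0003*249) = 280.263 m/s
E = 0.5*m*v^2 = 0.5*0.016*280.263^2 = 628.4 J

628.4 J


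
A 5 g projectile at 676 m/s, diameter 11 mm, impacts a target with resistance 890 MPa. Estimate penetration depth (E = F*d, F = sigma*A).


A = pi*(d/2)^2 = pi*(11/2)^2 = 95.0332 mm^2
E = 0.5*m*v^2 = 0.5*0.005*676^2 = 1142.44 J
depth = E/(sigma*A) = 1142.44 J / (890 MPa * 95.0332 mm^2) = 1142.44/(890 * 95.0332) m = 0.0135073 m ≈ 13.51 mm

13.51 mm


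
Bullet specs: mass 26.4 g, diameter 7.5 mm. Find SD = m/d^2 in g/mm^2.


SD = m/d^2 = 26.4/7.5^2 = 0.4693 g/mm^2

0.4693 g/mm^2


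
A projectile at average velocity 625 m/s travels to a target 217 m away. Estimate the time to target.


t = d/v = 217/625 = 0.3472 s

0.3472 s


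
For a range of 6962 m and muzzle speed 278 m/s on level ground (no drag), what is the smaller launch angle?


sin(2*theta) = R*g/v0^2 = 6962*9.81/278^2 = 0.883717, theta = arcsin(0.883717)/2 = 31.05°

31.05 degrees


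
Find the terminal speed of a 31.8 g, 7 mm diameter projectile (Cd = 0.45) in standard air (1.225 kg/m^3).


A = pi*(d/2)^2 = pi*(7/2000)^2 = 3.84845e-05 m^2
vt = sqrt(2mg/(Cd*rho*A)) = sqrt(2*0.0318*9.81/(0.45 * 1.225 * 3.84845e-05)) = 171.5 m/s

171.5 m/s


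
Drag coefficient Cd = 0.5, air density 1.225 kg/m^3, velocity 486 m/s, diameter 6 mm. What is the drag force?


A = pi*(d/2)^2 = pi*(6/2000)^2 = 2.82743e-05 m^2
Fd = 0.5*Cd*rho*A*v^2 = 0.5*0.5*1.225*2.82743e-05*486^2 = 2.045 N

2.045 N


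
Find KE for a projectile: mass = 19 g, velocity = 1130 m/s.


E = 0.5*m*v^2 = 0.5*0.019*1130^2 = 12131 J

12131 J


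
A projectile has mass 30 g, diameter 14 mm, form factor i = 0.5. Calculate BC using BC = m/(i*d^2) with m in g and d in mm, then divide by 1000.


BC = m/(i*d^2*1000) = 30/(0.5 * 14^2 * 1000) = 0.0003061

0.0003061


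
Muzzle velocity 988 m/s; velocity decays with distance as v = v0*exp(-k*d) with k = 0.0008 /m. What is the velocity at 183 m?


v = v0*exp(-k*d) = 988*exp(-0.0008*183) = 853.4 m/s

853.4 m/s


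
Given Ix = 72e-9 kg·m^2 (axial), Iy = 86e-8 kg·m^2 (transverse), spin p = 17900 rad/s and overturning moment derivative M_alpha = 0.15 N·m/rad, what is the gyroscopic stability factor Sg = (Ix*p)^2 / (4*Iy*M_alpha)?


Sg = Ix^2 * p^2 / (4 * Iy * M_alpha) = (72e-9)^2 * 17900^2 / (4 * 86e-8 * 0.15) = 3.219

3.219


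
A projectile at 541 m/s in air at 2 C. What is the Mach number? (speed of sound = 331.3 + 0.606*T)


a = 331.3 + 0.606*(2) = 332.512 m/s
M = v/a = 541/332.512 = 1.627

1.627


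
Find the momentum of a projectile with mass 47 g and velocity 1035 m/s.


p = m*v = 0.047*1035 = 48.65 kg·m/s

48.65 kg·m/s


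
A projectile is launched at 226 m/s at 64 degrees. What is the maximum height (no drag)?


H = (v0*sin(theta))^2 / (2g) = (226*sin(64°))^2 / (2*9.81) = 2103 m

2103 m


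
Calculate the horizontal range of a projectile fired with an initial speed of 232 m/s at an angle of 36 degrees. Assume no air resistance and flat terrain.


R = v0^2 * sin(2*theta) / g = 232^2 * sin(2*36°) / 9.81 = 5218 m

5218 m


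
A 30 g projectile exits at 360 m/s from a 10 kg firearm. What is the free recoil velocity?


v_recoil = m_p * v_p / m_gun = 0.03 * 360 / 10 = 1.08 m/s

1.08 m/s


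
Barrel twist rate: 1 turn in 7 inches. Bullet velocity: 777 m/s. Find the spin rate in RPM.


twist_m = 7*0.0254 = 0.1778 m
spin = v/twist = 777/0.1778 = 4370.079 rev/s
RPM = spin*60 = 4370.079*60 ≈ 262205 RPM

262205 RPM


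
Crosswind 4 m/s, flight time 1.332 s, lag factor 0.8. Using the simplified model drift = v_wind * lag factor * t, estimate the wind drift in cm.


drift = v_wind * lag * t = 4 * 0.8 * 1.332 = 4.2624 m ≈ 426.2 cm

426.2 cm


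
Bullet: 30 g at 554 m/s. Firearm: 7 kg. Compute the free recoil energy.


v_r = m_p*v_p/m_gun = 0.03*554/7 = 2.37429 m/s, E_r = 0.5*m_gun*v_r^2 = 0.5*7*2.37429^2 = 19.73 J

19.73 J


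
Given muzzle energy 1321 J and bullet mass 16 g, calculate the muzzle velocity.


v = sqrt(2*E/m) = sqrt(2*1321/0.016) = 406.4 m/s

406.4 m/s


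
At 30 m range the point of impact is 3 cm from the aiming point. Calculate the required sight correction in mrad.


1 mrad subtends 1 cm per 10 m of range, so adj = error_cm / (dist_m / 10) = 3 / (30/10) = 1 mrad

1 mrad


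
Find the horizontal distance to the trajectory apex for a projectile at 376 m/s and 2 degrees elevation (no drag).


R = v0^2*sin(2*theta)/g = 376^2*sin(2*2°)/9.81 = 1005.29 m
apex_dist = R/2 = 1005.29/2 = 502.6 m

502.6 m


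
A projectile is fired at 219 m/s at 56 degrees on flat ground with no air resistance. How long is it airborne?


T = 2*v0*sin(theta)/g = 2*219*sin(56°)/9.81 = 37.02 s

37.02 s


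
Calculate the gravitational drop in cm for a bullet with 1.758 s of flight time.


drop = 0.5*g*t^2 = 0.5*9.81*1.758^2 = 15.1592 m ≈ 1516 cm

1516 cm


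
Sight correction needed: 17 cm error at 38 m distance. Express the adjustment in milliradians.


1 mrad subtends 1 cm per 10 m of range, so adj = error_cm / (dist_m / 10) = 17 / (38/10) = 4.474 mrad

4.474 mrad


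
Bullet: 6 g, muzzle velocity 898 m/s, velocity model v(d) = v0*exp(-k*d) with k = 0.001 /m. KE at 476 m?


v = v0*exp(-k*d) = 898*exp(-0.001*476) = 557.895 m/s
E = 0.5*m*v^2 = 0.5*0.006*557.895^2 = 933.7 J

933.7 J


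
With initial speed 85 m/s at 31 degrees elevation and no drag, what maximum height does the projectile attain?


H = (v0*sin(theta))^2 / (2g) = (85*sin(31°))^2 / (2*9.81) = 97.68 m

97.68 m


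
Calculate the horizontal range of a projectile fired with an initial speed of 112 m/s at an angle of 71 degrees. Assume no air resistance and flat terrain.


R = v0^2 * sin(2*theta) / g = 112^2 * sin(2*71°) / 9.81 = 787.2 m

787.2 m


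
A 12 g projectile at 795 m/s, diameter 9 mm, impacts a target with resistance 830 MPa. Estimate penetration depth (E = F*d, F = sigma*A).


A = pi*(d/2)^2 = pi*(9/2)^2 = 63.6173 mm^2
E = 0.5*m*v^2 = 0.5*0.012*795^2 = 3792.15 J
depth = E/(sigma*A) = 3792.15 J / (830 MPa * 63.6173 mm^2) = 3792.15/(830 * 63.6173) m = 0.0718179 m ≈ 71.82 mm

71.82 mm


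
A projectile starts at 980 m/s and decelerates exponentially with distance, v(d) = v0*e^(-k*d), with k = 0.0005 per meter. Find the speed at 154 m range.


v = v0*exp(-k*d) = 980*exp(-0.0005*154) = 907.4 m/s

907.4 m/s


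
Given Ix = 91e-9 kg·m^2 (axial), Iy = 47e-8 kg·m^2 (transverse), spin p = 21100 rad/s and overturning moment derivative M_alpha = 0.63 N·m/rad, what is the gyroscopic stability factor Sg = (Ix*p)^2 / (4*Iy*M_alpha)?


Sg = Ix^2 * p^2 / (4 * Iy * M_alpha) = (91e-9)^2 * 21100^2 / (4 * 47e-8 * 0.63) = 3.113

3.113


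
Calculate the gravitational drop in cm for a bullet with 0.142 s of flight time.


drop = 0.5*g*t^2 = 0.5*9.81*0.142^2 = 0.0989044 m ≈ 9.89 cm

9.89 cm


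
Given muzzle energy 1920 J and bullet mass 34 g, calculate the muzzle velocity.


v = sqrt(2*E/m) = sqrt(2*1920/0.034) = 336.1 m/s

336.1 m/s


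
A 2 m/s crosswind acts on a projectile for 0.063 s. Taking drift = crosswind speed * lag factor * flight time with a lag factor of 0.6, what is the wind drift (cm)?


drift = v_wind * lag * t = 2 * 0.6 * 0.063 = 0.0756 m ≈ 7.56 cm

7.56 cm


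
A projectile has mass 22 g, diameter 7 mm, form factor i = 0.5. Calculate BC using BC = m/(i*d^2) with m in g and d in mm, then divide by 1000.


BC = m/(i*d^2*1000) = 22/(0.5 * 7^2 * 1000) = 0.000898

0.000898


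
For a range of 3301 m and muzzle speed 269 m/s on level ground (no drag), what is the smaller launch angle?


sin(2*theta) = R*g/v0^2 = 3301*9.81/269^2 = 0.447517, theta = arcsin(0.447517)/2 = 13.29°

13.29 degrees


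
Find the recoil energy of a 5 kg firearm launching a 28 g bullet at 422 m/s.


v_r = m_p*v_p/m_gun = 0.028*422/5 = 2.3632 m/s, E_r = 0.5*m_gun*v_r^2 = 0.5*5*2.3632^2 = 13.96 J

13.96 J


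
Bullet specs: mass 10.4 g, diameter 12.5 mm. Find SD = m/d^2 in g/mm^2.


SD = m/d^2 = 10.4/12.5^2 = 0.06656 g/mm^2

0.06656 g/mm^2


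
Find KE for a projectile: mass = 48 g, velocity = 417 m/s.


E = 0.5*m*v^2 = 0.5*0.048*417^2 = 4173 J

4173 J


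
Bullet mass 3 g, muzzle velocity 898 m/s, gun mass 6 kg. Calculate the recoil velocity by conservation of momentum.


v_recoil = m_p * v_p / m_gun = 0.003 * 898 / 6 = 0.449 m/s

0.449 m/s


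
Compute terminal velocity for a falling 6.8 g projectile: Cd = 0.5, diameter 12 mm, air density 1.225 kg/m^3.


A = pi*(d/2)^2 = pi*(12/2000)^2 = 1.13097e-04 m^2
vt = sqrt(2mg/(Cd*rho*A)) = sqrt(2*0.0068*9.81/(0.5 * 1.225 * 1.13097e-04)) = 43.89 m/s

43.89 m/s
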